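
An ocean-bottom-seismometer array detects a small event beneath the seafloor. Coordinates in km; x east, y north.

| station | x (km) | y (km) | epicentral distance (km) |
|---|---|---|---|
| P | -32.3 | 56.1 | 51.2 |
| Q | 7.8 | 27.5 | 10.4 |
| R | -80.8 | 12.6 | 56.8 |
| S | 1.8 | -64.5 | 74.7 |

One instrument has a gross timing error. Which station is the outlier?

Q

Solve using three stations at a time. Using P, R, S (subtract circle equations pairwise → linear system) gives (x, y) ≈ (-24.4, 5.5).
Distances from that point to each station vs reported:
  P: calculated 51.2 vs reported 51.2 → residual 0.0 km
  Q: calculated 39.0 vs reported 10.4 → residual 28.6 km
  R: calculated 56.8 vs reported 56.8 → residual 0.0 km
  S: calculated 74.7 vs reported 74.7 → residual 0.0 km
P, R, S are mutually consistent (residuals ≈ 0); Q is off by 28.6 km.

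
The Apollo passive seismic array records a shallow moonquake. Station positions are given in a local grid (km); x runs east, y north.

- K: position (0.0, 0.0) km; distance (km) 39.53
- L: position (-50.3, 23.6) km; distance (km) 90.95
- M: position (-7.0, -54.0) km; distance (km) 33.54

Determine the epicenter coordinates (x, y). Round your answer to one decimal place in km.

Circle about each station: x² + y² = 39.53²; (x + 50.3)² + (y − 23.6)² = 90.95²; (x + 7.0)² + (y + 54.0)² = 33.54².
Subtracting pairs of circle equations eliminates x²+y² and gives linear equations (the radical axes):
-100.6 x + 47.2 y = -3622.23
-14.0 x − 108.0 y = 3402.69
Solving the 2×2 system: x ≈ 20.0, y ≈ -34.1 km.

(20.0, -34.1)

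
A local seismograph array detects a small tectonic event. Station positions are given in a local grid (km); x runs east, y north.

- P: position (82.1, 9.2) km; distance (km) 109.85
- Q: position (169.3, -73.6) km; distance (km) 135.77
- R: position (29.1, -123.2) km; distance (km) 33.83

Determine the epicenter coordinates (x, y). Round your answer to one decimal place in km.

Circle about each station: (x − 82.1)² + (y − 9.2)² = 109.85²; (x − 169.3)² + (y + 73.6)² = 135.77²; (x − 29.1)² + (y + 123.2)² = 33.83².
Subtracting pairs of circle equations eliminates x²+y² and gives linear equations (the radical axes):
174.4 x − 165.6 y = 20887.93
-106.0 x − 264.8 y = 20122.55
Solving the 2×2 system: x ≈ 34.5, y ≈ -89.8 km.
Check against P (with the unrounded x, y): √((x − 82.1)²+(y − 9.2)²) = 109.85 ≈ 109.85 km. ✓

x ≈ 34.5 km, y ≈ -89.8 km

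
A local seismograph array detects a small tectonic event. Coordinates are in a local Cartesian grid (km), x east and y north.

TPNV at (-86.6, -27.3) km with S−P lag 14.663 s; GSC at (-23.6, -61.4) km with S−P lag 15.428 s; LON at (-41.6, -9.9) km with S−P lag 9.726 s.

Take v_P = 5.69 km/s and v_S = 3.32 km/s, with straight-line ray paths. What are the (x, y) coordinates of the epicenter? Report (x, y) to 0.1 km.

Distance from S−P lag: d = Δt · v_P v_S / (v_P − v_S) = Δt · (5.69·3.32)/(5.69−3.32) ≈ 7.9708·Δt.
So d_TPNV = 116.88, d_GSC = 122.97, d_LON = 77.52 km.
Circle about each station: (x + 86.6)² + (y + 27.3)² = 116.88²; (x + 23.6)² + (y + 61.4)² = 122.97²; (x + 41.6)² + (y + 9.9)² = 77.52².
Subtracting pairs of circle equations eliminates x²+y² and gives linear equations (the radical axes):
126.0 x − 68.2 y = -5378.62
90.0 x + 34.8 y = 1235.30
Solving the 2×2 system: x ≈ -9.8, y ≈ 60.8 km.

(-9.8, 60.8)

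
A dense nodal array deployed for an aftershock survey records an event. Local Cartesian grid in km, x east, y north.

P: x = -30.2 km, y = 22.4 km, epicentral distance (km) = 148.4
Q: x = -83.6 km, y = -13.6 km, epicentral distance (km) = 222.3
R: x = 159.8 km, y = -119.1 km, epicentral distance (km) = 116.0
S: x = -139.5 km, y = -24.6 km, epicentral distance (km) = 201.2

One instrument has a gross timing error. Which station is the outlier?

Solve using three stations at a time. Using P, R, S (subtract circle equations pairwise → linear system) gives (x, y) ≈ (44.6, -105.8).
Distances from that point to each station vs reported:
  P: calculated 148.4 vs reported 148.4 → residual 0.0 km
  Q: calculated 157.9 vs reported 222.3 → residual 64.4 km
  R: calculated 116.0 vs reported 116.0 → residual 0.0 km
  S: calculated 201.2 vs reported 201.2 → residual 0.0 km
P, R, S are mutually consistent (residuals ≈ 0); Q is off by 64.4 km.

Q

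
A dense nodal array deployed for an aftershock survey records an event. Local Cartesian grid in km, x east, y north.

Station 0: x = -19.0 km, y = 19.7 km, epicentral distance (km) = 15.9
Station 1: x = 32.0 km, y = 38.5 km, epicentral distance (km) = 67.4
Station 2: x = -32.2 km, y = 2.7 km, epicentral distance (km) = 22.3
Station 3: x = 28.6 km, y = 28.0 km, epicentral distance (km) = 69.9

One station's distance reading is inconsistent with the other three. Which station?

Station 3

Solve using three stations at a time. Using Station 0, Station 1, Station 2 (subtract circle equations pairwise → linear system) gives (x, y) ≈ (-34.0, 24.9).
Distances from that point to each station vs reported:
  Station 0: calculated 15.9 vs reported 15.9 → residual 0.0 km
  Station 1: calculated 67.4 vs reported 67.4 → residual 0.0 km
  Station 2: calculated 22.3 vs reported 22.3 → residual 0.0 km
  Station 3: calculated 62.7 vs reported 69.9 → residual 7.2 km
Station 0, Station 1, Station 2 are mutually consistent (residuals ≈ 0); Station 3 is off by 7.2 km.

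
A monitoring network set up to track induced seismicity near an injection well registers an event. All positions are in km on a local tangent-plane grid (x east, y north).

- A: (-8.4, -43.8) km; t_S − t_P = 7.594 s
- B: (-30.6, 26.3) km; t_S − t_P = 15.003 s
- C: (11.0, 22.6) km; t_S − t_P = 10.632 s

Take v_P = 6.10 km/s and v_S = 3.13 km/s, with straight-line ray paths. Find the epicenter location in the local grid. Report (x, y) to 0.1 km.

x ≈ 40.2 km, y ≈ -39.2 km

Distance from S−P lag: d = Δt · v_P v_S / (v_P − v_S) = Δt · (6.10·3.13)/(6.10−3.13) ≈ 6.4286·Δt.
So d_A = 48.82, d_B = 96.45, d_C = 68.35 km.
Circle about each station: (x + 8.4)² + (y + 43.8)² = 48.82²; (x + 30.6)² + (y − 26.3)² = 96.45²; (x − 11.0)² + (y − 22.6)² = 68.35².
Subtracting the A equation from the B and C equations removes the quadratic terms:
-44.4 x + 140.2 y = -7280.16
38.8 x + 132.8 y = -3645.57
Solving the 2×2 system: x ≈ 40.2, y ≈ -39.2 km.
Check against A (with the unrounded x, y): √((x + 8.4)²+(y + 43.8)²) = 48.82 ≈ 48.82 km. ✓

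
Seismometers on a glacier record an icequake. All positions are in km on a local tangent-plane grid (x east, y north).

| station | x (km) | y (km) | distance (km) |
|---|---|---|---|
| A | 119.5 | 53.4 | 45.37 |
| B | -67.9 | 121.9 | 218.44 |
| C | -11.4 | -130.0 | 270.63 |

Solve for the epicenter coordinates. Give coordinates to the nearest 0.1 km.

148.0 km east, 88.7 km north

Circle about each station: (x − 119.5)² + (y − 53.4)² = 45.37²; (x + 67.9)² + (y − 121.9)² = 218.44²; (x + 11.4)² + (y + 130.0)² = 270.63².
Subtracting the A equation from the B and C equations removes the quadratic terms:
-374.8 x + 137.0 y = -43319.39
-261.8 x − 366.8 y = -71284.01
Solving the 2×2 system: x ≈ 148.0, y ≈ 88.7 km.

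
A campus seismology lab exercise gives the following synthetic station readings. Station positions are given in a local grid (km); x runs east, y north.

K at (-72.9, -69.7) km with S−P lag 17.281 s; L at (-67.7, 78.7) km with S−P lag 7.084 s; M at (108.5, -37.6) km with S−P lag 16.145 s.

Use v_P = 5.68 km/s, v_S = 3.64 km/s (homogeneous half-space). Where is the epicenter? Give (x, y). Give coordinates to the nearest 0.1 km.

(3.5, 87.9)

Distance from S−P lag: d = Δt · v_P v_S / (v_P − v_S) = Δt · (5.68·3.64)/(5.68−3.64) ≈ 10.1349·Δt.
So d_K = 175.14, d_L = 71.80, d_M = 163.63 km.
Circle about each station: (x + 72.9)² + (y + 69.7)² = 175.14²; (x + 67.7)² + (y − 78.7)² = 71.80²; (x − 108.5)² + (y + 37.6)² = 163.63².
Subtracting the K equation from the L and M equations removes the quadratic terms:
10.4 x + 296.8 y = 26123.26
362.8 x + 64.2 y = 6912.75
Solving the 2×2 system: x ≈ 3.5, y ≈ 87.9 km.
Check against K (with the unrounded x, y): √((x + 72.9)²+(y + 69.7)²) = 175.14 ≈ 175.14 km. ✓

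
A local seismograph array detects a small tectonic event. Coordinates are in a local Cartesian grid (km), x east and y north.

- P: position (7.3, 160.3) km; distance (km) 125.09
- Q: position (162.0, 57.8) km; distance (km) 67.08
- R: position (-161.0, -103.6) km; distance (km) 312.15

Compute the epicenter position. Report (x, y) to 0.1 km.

Circle about each station: (x − 7.3)² + (y − 160.3)² = 125.09²; (x − 162.0)² + (y − 57.8)² = 67.08²; (x + 161.0)² + (y + 103.6)² = 312.15².
Subtracting pairs of circle equations eliminates x²+y² and gives linear equations (the radical axes):
309.4 x − 205.0 y = 14983.24
-336.6 x − 527.8 y = -70885.53
Solving the 2×2 system: x ≈ 96.6, y ≈ 72.7 km.
Check against P (with the unrounded x, y): √((x − 7.3)²+(y − 160.3)²) = 125.09 ≈ 125.09 km. ✓

x ≈ 96.6 km, y ≈ 72.7 km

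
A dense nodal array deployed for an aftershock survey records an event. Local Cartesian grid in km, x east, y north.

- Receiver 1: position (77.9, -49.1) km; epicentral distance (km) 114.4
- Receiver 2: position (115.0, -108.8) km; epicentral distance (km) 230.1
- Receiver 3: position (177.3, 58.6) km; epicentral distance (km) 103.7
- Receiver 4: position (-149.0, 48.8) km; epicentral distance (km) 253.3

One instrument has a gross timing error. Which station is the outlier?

Receiver 1

Solve using three stations at a time. Using Receiver 2, Receiver 3, Receiver 4 (subtract circle equations pairwise → linear system) gives (x, y) ≈ (94.0, 120.3).
Distances from that point to each station vs reported:
  Receiver 1: calculated 170.2 vs reported 114.4 → residual 55.8 km
  Receiver 2: calculated 230.1 vs reported 230.1 → residual 0.0 km
  Receiver 3: calculated 103.7 vs reported 103.7 → residual 0.0 km
  Receiver 4: calculated 253.3 vs reported 253.3 → residual 0.0 km
Receiver 2, Receiver 3, Receiver 4 are mutually consistent (residuals ≈ 0); Receiver 1 is off by 55.8 km.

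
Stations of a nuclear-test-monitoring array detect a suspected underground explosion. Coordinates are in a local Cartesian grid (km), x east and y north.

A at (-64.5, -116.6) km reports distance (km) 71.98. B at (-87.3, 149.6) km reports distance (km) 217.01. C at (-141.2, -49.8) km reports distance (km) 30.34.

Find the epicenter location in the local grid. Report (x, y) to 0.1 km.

Circle about each station: (x + 64.5)² + (y + 116.6)² = 71.98²; (x + 87.3)² + (y − 149.6)² = 217.01²; (x + 141.2)² + (y + 49.8)² = 30.34².
Subtracting pairs of circle equations eliminates x²+y² and gives linear equations (the radical axes):
-45.6 x + 532.4 y = -29666.58
-153.4 x + 133.6 y = 8922.27
Solving the 2×2 system: x ≈ -115.3, y ≈ -65.6 km.

(-115.3, -65.6)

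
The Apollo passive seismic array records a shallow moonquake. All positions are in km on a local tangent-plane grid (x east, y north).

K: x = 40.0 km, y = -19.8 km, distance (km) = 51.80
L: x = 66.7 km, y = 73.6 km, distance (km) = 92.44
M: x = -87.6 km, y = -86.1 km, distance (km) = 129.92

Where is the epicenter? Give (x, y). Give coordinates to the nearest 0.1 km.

Circle about each station: (x − 40.0)² + (y + 19.8)² = 51.80²; (x − 66.7)² + (y − 73.6)² = 92.44²; (x + 87.6)² + (y + 86.1)² = 129.92².
Subtracting the K equation from the L and M equations removes the quadratic terms:
53.4 x + 186.8 y = 2011.90
-255.2 x − 132.6 y = -1101.04
Solving the 2×2 system: x ≈ -1.5, y ≈ 11.2 km.

(-1.5, 11.2)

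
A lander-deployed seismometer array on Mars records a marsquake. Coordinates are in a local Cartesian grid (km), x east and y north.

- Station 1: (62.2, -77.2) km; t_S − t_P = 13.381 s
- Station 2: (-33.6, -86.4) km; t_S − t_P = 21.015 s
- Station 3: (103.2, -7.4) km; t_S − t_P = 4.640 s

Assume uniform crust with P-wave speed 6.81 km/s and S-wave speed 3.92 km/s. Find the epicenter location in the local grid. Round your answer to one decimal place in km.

120.3 km east, 31.9 km north

Distance from S−P lag: d = Δt · v_P v_S / (v_P − v_S) = Δt · (6.81·3.92)/(6.81−3.92) ≈ 9.2371·Δt.
So d_Station 1 = 123.60, d_Station 2 = 194.12, d_Station 3 = 42.86 km.
Circle about each station: (x − 62.2)² + (y + 77.2)² = 123.60²; (x + 33.6)² + (y + 86.4)² = 194.12²; (x − 103.2)² + (y + 7.4)² = 42.86².
Subtracting pairs of circle equations eliminates x²+y² and gives linear equations (the radical axes):
-191.6 x − 18.4 y = -23640.37
82.0 x + 139.6 y = 14316.30
Solving the 2×2 system: x ≈ 120.3, y ≈ 31.9 km.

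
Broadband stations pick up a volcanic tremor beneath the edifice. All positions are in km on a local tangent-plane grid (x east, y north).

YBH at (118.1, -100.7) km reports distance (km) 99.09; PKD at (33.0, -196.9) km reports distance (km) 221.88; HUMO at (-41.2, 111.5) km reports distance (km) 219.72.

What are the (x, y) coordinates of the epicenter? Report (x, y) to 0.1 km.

Circle about each station: (x − 118.1)² + (y + 100.7)² = 99.09²; (x − 33.0)² + (y + 196.9)² = 221.88²; (x + 41.2)² + (y − 111.5)² = 219.72².
Subtracting the YBH equation from the PKD and HUMO equations removes the quadratic terms:
-170.2 x − 192.4 y = -23641.40
-318.6 x + 424.4 y = -48416.46
Solving the 2×2 system: x ≈ 144.9, y ≈ -5.3 km.

(144.9, -5.3)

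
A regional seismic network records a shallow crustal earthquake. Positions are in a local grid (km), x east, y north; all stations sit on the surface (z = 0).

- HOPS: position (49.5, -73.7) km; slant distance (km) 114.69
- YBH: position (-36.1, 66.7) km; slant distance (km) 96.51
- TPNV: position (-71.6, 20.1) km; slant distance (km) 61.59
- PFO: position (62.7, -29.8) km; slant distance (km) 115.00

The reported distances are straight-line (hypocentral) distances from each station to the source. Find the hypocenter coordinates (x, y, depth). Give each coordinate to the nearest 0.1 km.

Each station gives a sphere (x−x_i)² + (y−y_i)² + z² = d_i² (stations at z=0).
Subtracting the HOPS sphere from YBH and TPNV: z² cancels, leaving linear equations in x and y:
-171.2 x + 280.8 y = 1709.78
-242.2 x + 187.6 y = 7009.10
Solving: x ≈ -45.898, y ≈ -21.894 km (keep extra digits for the depth step; rounded: -45.9, -21.9).
Then from the HOPS sphere: z² = 114.69² − (x − 49.5)² − (y + 73.7)² with x = -45.898, y = -21.894, so z ≈ 37.002 ≈ 37.0 km.
Check against PFO (with the unrounded solution): distance 115.00 ≈ 115.00 km. ✓

(-45.9, -21.9, 37.0)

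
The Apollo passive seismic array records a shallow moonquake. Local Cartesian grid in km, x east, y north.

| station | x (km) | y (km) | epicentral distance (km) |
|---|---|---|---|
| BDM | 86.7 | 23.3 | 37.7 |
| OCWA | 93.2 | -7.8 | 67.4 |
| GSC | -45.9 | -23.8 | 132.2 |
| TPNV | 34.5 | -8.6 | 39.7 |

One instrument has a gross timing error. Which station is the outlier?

TPNV

Solve using three stations at a time. Using BDM, OCWA, GSC (subtract circle equations pairwise → linear system) gives (x, y) ≈ (62.3, 52.2).
Distances from that point to each station vs reported:
  BDM: calculated 37.8 vs reported 37.7 → residual 0.1 km
  OCWA: calculated 67.4 vs reported 67.4 → residual 0.0 km
  GSC: calculated 132.2 vs reported 132.2 → residual 0.0 km
  TPNV: calculated 66.8 vs reported 39.7 → residual 27.1 km
BDM, OCWA, GSC are mutually consistent (residuals ≈ 0); TPNV is off by 27.1 km.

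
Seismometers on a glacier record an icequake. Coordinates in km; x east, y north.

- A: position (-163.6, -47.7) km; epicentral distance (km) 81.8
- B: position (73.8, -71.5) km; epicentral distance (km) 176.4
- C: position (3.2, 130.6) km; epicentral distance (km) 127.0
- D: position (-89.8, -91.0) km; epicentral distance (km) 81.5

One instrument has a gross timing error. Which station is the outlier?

C

Solve using three stations at a time. Using A, B, D (subtract circle equations pairwise → linear system) gives (x, y) ≈ (-91.3, -9.6).
Distances from that point to each station vs reported:
  A: calculated 81.7 vs reported 81.8 → residual 0.1 km
  B: calculated 176.3 vs reported 176.4 → residual 0.1 km
  C: calculated 169.1 vs reported 127.0 → residual 42.1 km
  D: calculated 81.4 vs reported 81.5 → residual 0.1 km
A, B, D are mutually consistent (residuals ≈ 0); C is off by 42.1 km.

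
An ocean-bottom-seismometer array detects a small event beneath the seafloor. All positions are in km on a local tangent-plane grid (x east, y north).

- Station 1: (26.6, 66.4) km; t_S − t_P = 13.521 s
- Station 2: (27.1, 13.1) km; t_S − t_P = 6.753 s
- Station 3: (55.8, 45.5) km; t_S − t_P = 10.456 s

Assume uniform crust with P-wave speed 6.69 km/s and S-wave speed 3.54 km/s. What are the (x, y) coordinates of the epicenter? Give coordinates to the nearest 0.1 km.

Distance from S−P lag: d = Δt · v_P v_S / (v_P − v_S) = Δt · (6.69·3.54)/(6.69−3.54) ≈ 7.5183·Δt.
So d_Station 1 = 101.65, d_Station 2 = 50.77, d_Station 3 = 78.61 km.
Circle about each station: (x − 26.6)² + (y − 66.4)² = 101.65²; (x − 27.1)² + (y − 13.1)² = 50.77²; (x − 55.8)² + (y − 45.5)² = 78.61².
Subtracting the Station 1 equation from the Station 2 and Station 3 equations removes the quadratic terms:
1.0 x − 106.6 y = 3544.63
58.4 x − 41.8 y = 4220.56
Solving the 2×2 system: x ≈ 48.8, y ≈ -32.8 km.
Check against Station 1 (with the unrounded x, y): √((x − 26.6)²+(y − 66.4)²) = 101.65 ≈ 101.65 km. ✓

(48.8, -32.8)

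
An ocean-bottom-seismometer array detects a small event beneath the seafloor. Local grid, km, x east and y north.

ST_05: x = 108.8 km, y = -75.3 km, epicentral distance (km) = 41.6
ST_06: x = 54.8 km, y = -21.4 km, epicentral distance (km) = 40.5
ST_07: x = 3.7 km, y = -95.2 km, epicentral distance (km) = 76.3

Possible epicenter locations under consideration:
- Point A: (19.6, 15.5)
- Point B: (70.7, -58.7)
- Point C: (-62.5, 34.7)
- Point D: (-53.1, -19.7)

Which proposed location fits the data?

For each candidate, compare |candidate − station| to the reported distance:
Point A: residuals ST_05 85.7, ST_06 10.5, ST_07 35.5 → max 85.7 km
Point B: residuals ST_05 0.0, ST_06 0.0, ST_07 0.0 → max 0.0 km
Point C: residuals ST_05 162.0, ST_06 89.5, ST_07 69.5 → max 162.0 km
Point D: residuals ST_05 129.6, ST_06 67.4, ST_07 18.2 → max 129.6 km
Only Point B has all residuals ≈ 0.

Point B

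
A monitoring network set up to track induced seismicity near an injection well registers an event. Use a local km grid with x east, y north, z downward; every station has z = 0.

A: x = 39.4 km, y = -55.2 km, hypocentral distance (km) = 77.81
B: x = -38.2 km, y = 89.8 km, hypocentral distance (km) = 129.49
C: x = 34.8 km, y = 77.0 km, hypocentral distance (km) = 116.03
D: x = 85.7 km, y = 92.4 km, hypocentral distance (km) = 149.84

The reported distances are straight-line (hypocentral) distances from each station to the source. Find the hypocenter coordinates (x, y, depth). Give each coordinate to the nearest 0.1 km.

Each station gives a sphere (x−x_i)² + (y−y_i)² + z² = d_i² (stations at z=0).
Subtracting the A sphere from B and C: z² cancels, leaving linear equations in x and y:
-155.2 x + 290.0 y = -5789.38
-9.2 x + 264.4 y = -4867.92
Solving: x ≈ 3.102, y ≈ -18.303 km (keep extra digits for the depth step; rounded: 3.1, -18.3).
Then from the A sphere: z² = 77.81² − (x − 39.4)² − (y + 55.2)² with x = 3.102, y = -18.303, so z ≈ 58.099 ≈ 58.1 km.

x ≈ 3.1 km, y ≈ -18.3 km, depth ≈ 58.1 km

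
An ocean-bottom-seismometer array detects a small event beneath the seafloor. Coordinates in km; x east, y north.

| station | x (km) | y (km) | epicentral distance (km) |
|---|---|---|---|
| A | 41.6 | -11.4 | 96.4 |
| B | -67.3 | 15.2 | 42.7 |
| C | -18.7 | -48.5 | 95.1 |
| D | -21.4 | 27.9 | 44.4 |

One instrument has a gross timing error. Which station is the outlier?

Solve using three stations at a time. Using A, B, C (subtract circle equations pairwise → linear system) gives (x, y) ≈ (-36.6, 44.9).
Distances from that point to each station vs reported:
  A: calculated 96.4 vs reported 96.4 → residual 0.0 km
  B: calculated 42.7 vs reported 42.7 → residual 0.0 km
  C: calculated 95.1 vs reported 95.1 → residual 0.0 km
  D: calculated 22.8 vs reported 44.4 → residual 21.6 km
A, B, C are mutually consistent (residuals ≈ 0); D is off by 21.6 km.

D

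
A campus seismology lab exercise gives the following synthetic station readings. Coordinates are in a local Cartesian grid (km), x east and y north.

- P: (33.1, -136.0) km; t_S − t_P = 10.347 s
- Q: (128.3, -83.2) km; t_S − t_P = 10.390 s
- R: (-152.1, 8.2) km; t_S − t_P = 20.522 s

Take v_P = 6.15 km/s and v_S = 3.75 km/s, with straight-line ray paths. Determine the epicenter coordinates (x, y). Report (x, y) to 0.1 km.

(39.9, -36.8)

Distance from S−P lag: d = Δt · v_P v_S / (v_P − v_S) = Δt · (6.15·3.75)/(6.15−3.75) ≈ 9.6094·Δt.
So d_P = 99.43, d_Q = 99.84, d_R = 197.20 km.
Circle about each station: (x − 33.1)² + (y + 136.0)² = 99.43²; (x − 128.3)² + (y + 83.2)² = 99.84²; (x + 152.1)² + (y − 8.2)² = 197.20².
Subtracting pairs of circle equations eliminates x²+y² and gives linear equations (the radical axes):
190.4 x + 105.6 y = 3709.82
-370.4 x + 288.4 y = -25391.48
Solving the 2×2 system: x ≈ 39.9, y ≈ -36.8 km.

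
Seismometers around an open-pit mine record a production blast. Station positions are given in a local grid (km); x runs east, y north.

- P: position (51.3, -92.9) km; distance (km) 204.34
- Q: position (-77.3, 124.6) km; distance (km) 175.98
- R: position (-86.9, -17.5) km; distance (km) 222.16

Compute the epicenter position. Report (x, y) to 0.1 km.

Circle about each station: (x − 51.3)² + (y + 92.9)² = 204.34²; (x + 77.3)² + (y − 124.6)² = 175.98²; (x + 86.9)² + (y + 17.5)² = 222.16².
Subtracting pairs of circle equations eliminates x²+y² and gives linear equations (the radical axes):
-257.2 x + 435.0 y = 21024.23
-276.4 x + 150.8 y = -11004.47
Solving the 2×2 system: x ≈ 97.7, y ≈ 106.1 km.
Check against P (with the unrounded x, y): √((x − 51.3)²+(y + 92.9)²) = 204.34 ≈ 204.34 km. ✓

(97.7, 106.1)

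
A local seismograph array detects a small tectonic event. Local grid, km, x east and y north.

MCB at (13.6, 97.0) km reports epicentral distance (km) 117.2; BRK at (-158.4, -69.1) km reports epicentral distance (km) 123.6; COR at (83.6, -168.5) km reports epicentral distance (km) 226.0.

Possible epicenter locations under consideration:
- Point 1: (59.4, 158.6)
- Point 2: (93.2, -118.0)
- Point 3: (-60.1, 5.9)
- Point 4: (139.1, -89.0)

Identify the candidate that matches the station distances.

Point 3

For each candidate, compare |candidate − station| to the reported distance:
Point 1: residuals MCB 40.4, BRK 191.5, COR 102.0 → max 191.5 km
Point 2: residuals MCB 112.1, BRK 132.7, COR 174.6 → max 174.6 km
Point 3: residuals MCB 0.0, BRK 0.0, COR 0.0 → max 0.0 km
Point 4: residuals MCB 107.2, BRK 174.6, COR 129.0 → max 174.6 km
Only Point 3 has all residuals ≈ 0.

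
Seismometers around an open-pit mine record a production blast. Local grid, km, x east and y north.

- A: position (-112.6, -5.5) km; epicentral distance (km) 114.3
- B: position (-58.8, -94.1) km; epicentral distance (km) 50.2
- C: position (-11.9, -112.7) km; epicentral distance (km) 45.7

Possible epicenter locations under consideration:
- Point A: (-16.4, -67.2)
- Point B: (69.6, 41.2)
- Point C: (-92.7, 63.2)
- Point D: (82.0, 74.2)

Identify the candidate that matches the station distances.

Point A

For each candidate, compare |candidate − station| to the reported distance:
Point A: residuals A 0.0, B 0.0, C 0.0 → max 0.0 km
Point B: residuals A 73.8, B 136.3, C 128.4 → max 136.3 km
Point C: residuals A 42.8, B 110.7, C 147.9 → max 147.9 km
Point D: residuals A 96.0, B 169.2, C 163.5 → max 169.2 km
Only Point A has all residuals ≈ 0.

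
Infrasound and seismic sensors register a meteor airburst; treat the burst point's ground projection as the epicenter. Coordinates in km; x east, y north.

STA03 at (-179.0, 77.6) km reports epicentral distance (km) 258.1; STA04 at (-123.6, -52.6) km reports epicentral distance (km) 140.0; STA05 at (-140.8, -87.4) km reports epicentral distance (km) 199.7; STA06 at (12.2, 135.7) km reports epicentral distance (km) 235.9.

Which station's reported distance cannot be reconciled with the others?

Solve using three stations at a time. Using STA03, STA04, STA06 (subtract circle equations pairwise → linear system) gives (x, y) ≈ (8.1, -100.2).
Distances from that point to each station vs reported:
  STA03: calculated 258.1 vs reported 258.1 → residual 0.0 km
  STA04: calculated 140.1 vs reported 140.0 → residual 0.1 km
  STA05: calculated 149.5 vs reported 199.7 → residual 50.2 km
  STA06: calculated 235.9 vs reported 235.9 → residual 0.0 km
STA03, STA04, STA06 are mutually consistent (residuals ≈ 0); STA05 is off by 50.2 km.

STA05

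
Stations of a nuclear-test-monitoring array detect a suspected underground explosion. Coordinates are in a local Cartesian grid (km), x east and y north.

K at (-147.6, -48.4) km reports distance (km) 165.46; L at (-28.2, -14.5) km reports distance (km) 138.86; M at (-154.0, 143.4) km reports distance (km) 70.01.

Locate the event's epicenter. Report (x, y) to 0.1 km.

Circle about each station: (x + 147.6)² + (y + 48.4)² = 165.46²; (x + 28.2)² + (y + 14.5)² = 138.86²; (x + 154.0)² + (y − 143.4)² = 70.01².
Subtracting the K equation from the L and M equations removes the quadratic terms:
238.8 x + 67.8 y = -15027.92
-12.8 x + 383.6 y = 42626.85
Solving the 2×2 system: x ≈ -93.6, y ≈ 108.0 km.
Check against K (with the unrounded x, y): √((x + 147.6)²+(y + 48.4)²) = 165.46 ≈ 165.46 km. ✓

-93.6 km east, 108.0 km north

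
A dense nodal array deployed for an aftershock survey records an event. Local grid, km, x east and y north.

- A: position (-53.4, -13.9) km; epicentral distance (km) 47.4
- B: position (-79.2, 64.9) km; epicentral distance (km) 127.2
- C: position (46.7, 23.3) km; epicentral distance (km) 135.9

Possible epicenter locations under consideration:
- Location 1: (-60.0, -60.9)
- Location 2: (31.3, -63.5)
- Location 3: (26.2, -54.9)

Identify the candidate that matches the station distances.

Location 1

For each candidate, compare |candidate − station| to the reported distance:
Location 1: residuals A 0.1, B 0.1, C 0.0 → max 0.1 km
Location 2: residuals A 50.8, B 42.2, C 47.7 → max 50.8 km
Location 3: residuals A 42.1, B 32.4, C 55.1 → max 55.1 km
Only Location 1 has all residuals ≈ 0.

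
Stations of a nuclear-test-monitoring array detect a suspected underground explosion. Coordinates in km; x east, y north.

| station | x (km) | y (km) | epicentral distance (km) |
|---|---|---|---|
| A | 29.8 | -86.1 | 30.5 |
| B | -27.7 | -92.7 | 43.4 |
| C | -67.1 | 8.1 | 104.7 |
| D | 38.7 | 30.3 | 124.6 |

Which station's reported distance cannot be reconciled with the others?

Solve using three stations at a time. Using A, B, C (subtract circle equations pairwise → linear system) gives (x, y) ≈ (6.7, -66.2).
Distances from that point to each station vs reported:
  A: calculated 30.5 vs reported 30.5 → residual 0.0 km
  B: calculated 43.4 vs reported 43.4 → residual 0.0 km
  C: calculated 104.7 vs reported 104.7 → residual 0.0 km
  D: calculated 101.7 vs reported 124.6 → residual 22.9 km
A, B, C are mutually consistent (residuals ≈ 0); D is off by 22.9 km.

D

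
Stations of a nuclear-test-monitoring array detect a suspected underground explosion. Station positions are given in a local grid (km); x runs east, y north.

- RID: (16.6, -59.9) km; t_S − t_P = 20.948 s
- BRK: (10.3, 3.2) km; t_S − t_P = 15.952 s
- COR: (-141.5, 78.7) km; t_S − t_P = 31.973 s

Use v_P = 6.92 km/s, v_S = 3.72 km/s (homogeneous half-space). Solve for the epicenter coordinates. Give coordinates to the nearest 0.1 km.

Distance from S−P lag: d = Δt · v_P v_S / (v_P − v_S) = Δt · (6.92·3.72)/(6.92−3.72) ≈ 8.0445·Δt.
So d_RID = 168.52, d_BRK = 128.33, d_COR = 257.21 km.
Circle about each station: (x − 16.6)² + (y + 59.9)² = 168.52²; (x − 10.3)² + (y − 3.2)² = 128.33²; (x + 141.5)² + (y − 78.7)² = 257.21².
Subtracting pairs of circle equations eliminates x²+y² and gives linear equations (the radical axes):
-12.6 x + 126.2 y = 8183.16
-316.2 x + 277.2 y = -15405.62
Solving the 2×2 system: x ≈ 115.7, y ≈ 76.4 km.

(115.7, 76.4)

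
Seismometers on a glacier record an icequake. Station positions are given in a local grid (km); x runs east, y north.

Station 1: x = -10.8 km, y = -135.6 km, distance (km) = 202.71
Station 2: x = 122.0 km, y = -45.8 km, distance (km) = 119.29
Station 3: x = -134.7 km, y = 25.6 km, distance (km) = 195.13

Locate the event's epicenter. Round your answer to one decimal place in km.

(58.2, 55.0)

Circle about each station: (x + 10.8)² + (y + 135.6)² = 202.71²; (x − 122.0)² + (y + 45.8)² = 119.29²; (x + 134.7)² + (y − 25.6)² = 195.13².
Subtracting the Station 1 equation from the Station 2 and Station 3 equations removes the quadratic terms:
265.6 x + 179.6 y = 25338.88
-247.8 x + 322.4 y = 3311.08
Solving the 2×2 system: x ≈ 58.2, y ≈ 55.0 km.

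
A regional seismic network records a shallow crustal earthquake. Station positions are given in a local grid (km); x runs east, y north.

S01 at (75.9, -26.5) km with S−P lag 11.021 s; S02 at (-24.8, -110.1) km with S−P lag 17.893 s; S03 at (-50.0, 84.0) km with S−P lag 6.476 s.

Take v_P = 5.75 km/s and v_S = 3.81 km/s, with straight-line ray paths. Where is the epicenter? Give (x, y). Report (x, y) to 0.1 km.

Distance from S−P lag: d = Δt · v_P v_S / (v_P − v_S) = Δt · (5.75·3.81)/(5.75−3.81) ≈ 11.2925·Δt.
So d_S01 = 124.45, d_S02 = 202.06, d_S03 = 73.13 km.
Circle about each station: (x − 75.9)² + (y + 26.5)² = 124.45²; (x + 24.8)² + (y + 110.1)² = 202.06²; (x + 50.0)² + (y − 84.0)² = 73.13².
Subtracting the S01 equation from the S02 and S03 equations removes the quadratic terms:
-201.4 x − 167.2 y = -19066.45
-251.8 x + 221.0 y = 13232.75
Solving the 2×2 system: x ≈ 23.1, y ≈ 86.2 km.

(23.1, 86.2)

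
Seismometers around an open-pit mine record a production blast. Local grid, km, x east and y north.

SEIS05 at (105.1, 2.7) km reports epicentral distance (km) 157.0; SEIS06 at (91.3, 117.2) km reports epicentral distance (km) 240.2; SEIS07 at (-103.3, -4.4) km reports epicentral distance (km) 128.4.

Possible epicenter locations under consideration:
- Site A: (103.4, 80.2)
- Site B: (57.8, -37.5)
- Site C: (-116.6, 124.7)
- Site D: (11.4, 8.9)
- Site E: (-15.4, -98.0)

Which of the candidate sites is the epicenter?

For each candidate, compare |candidate − station| to the reported distance:
Site A: residuals SEIS05 79.5, SEIS06 201.3, SEIS07 94.9 → max 201.3 km
Site B: residuals SEIS05 94.9, SEIS06 81.9, SEIS07 36.1 → max 94.9 km
Site C: residuals SEIS05 96.1, SEIS06 32.2, SEIS07 1.4 → max 96.1 km
Site D: residuals SEIS05 63.1, SEIS06 105.6, SEIS07 12.9 → max 105.6 km
Site E: residuals SEIS05 0.0, SEIS06 0.0, SEIS07 0.0 → max 0.0 km
Only Site E has all residuals ≈ 0.

Site E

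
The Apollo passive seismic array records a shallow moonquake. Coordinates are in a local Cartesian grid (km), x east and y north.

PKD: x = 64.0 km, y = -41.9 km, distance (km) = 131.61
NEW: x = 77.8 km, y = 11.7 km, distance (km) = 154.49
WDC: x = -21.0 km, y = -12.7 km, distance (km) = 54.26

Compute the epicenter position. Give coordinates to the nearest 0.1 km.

x ≈ -67.6 km, y ≈ -40.5 km

Circle about each station: (x − 64.0)² + (y + 41.9)² = 131.61²; (x − 77.8)² + (y − 11.7)² = 154.49²; (x + 21.0)² + (y + 12.7)² = 54.26².
Subtracting the PKD equation from the NEW and WDC equations removes the quadratic terms:
27.6 x + 107.2 y = -6207.85
-170.0 x + 58.4 y = 9127.72
Solving the 2×2 system: x ≈ -67.6, y ≈ -40.5 km.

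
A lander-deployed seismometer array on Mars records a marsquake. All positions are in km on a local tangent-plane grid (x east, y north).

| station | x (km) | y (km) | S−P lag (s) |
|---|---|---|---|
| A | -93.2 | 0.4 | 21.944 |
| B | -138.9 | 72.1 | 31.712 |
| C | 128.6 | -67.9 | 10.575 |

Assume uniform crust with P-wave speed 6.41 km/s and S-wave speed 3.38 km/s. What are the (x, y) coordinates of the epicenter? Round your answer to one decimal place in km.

Distance from S−P lag: d = Δt · v_P v_S / (v_P − v_S) = Δt · (6.41·3.38)/(6.41−3.38) ≈ 7.1504·Δt.
So d_A = 156.91, d_B = 226.75, d_C = 75.62 km.
Circle about each station: (x + 93.2)² + (y − 0.4)² = 156.91²; (x + 138.9)² + (y − 72.1)² = 226.75²; (x − 128.6)² + (y + 67.9)² = 75.62².
Subtracting the A equation from the B and C equations removes the quadratic terms:
-91.4 x + 143.4 y = -10989.59
443.6 x − 136.6 y = 31364.33
Solving the 2×2 system: x ≈ 58.6, y ≈ -39.3 km.

58.6 km east, -39.3 km north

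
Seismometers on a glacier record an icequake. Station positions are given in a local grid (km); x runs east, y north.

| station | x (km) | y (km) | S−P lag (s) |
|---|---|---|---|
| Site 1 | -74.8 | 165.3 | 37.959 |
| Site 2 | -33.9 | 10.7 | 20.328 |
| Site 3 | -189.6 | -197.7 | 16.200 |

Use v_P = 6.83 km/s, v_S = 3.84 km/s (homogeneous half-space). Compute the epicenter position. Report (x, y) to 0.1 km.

x ≈ -50.9 km, y ≈ -166.8 km

Distance from S−P lag: d = Δt · v_P v_S / (v_P − v_S) = Δt · (6.83·3.84)/(6.83−3.84) ≈ 8.7716·Δt.
So d_Site 1 = 332.96, d_Site 2 = 178.31, d_Site 3 = 142.10 km.
Circle about each station: (x + 74.8)² + (y − 165.3)² = 332.96²; (x + 33.9)² + (y − 10.7)² = 178.31²; (x + 189.6)² + (y + 197.7)² = 142.10².
Subtracting the Site 1 equation from the Site 2 and Site 3 equations removes the quadratic terms:
81.8 x − 309.2 y = 47412.48
-229.6 x − 726.0 y = 132784.27
Solving the 2×2 system: x ≈ -50.9, y ≈ -166.8 km.
Check against Site 1 (with the unrounded x, y): √((x + 74.8)²+(y − 165.3)²) = 332.96 ≈ 332.96 km. ✓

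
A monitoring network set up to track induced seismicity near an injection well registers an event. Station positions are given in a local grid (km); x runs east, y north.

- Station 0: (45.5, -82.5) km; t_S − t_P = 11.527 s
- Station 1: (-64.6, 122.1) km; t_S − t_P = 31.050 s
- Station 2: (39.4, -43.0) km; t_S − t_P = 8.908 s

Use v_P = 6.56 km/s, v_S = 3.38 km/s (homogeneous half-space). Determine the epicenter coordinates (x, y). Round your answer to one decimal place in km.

Distance from S−P lag: d = Δt · v_P v_S / (v_P − v_S) = Δt · (6.56·3.38)/(6.56−3.38) ≈ 6.9726·Δt.
So d_Station 0 = 80.37, d_Station 1 = 216.50, d_Station 2 = 62.11 km.
Circle about each station: (x − 45.5)² + (y + 82.5)² = 80.37²; (x + 64.6)² + (y − 122.1)² = 216.50²; (x − 39.4)² + (y + 43.0)² = 62.11².
Subtracting the Station 0 equation from the Station 1 and Station 2 equations removes the quadratic terms:
-220.2 x + 409.2 y = -30207.84
-12.2 x + 79.0 y = -2873.46
Solving the 2×2 system: x ≈ 97.6, y ≈ -21.3 km.

97.6 km east, -21.3 km north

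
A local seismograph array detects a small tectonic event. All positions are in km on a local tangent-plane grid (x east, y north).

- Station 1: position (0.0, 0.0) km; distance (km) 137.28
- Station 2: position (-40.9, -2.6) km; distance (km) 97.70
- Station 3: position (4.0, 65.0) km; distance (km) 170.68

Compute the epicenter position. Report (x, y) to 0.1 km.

Circle about each station: x² + y² = 137.28²; (x + 40.9)² + (y + 2.6)² = 97.70²; (x − 4.0)² + (y − 65.0)² = 170.68².
Subtracting the Station 1 equation from the Station 2 and Station 3 equations removes the quadratic terms:
-81.8 x − 5.2 y = 10980.08
8.0 x + 130.0 y = -6044.86
Solving the 2×2 system: x ≈ -131.8, y ≈ -38.4 km.

x ≈ -131.8 km, y ≈ -38.4 km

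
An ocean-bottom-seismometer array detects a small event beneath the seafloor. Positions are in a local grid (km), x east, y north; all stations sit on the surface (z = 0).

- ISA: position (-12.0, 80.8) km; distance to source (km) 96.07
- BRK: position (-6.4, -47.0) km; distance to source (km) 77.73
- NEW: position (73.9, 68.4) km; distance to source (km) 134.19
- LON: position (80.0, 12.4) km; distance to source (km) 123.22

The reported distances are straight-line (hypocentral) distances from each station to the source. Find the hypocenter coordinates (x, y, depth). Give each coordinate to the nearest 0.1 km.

x ≈ -30.4 km, y ≈ 3.5 km, depth ≈ 54.0 km

Each station gives a sphere (x−x_i)² + (y−y_i)² + z² = d_i² (stations at z=0).
Subtracting the ISA sphere from BRK and NEW: z² cancels, leaving linear equations in x and y:
11.2 x − 255.6 y = -1235.19
171.8 x − 24.8 y = -5310.38
Solving: x ≈ -30.405, y ≈ 3.500 km (keep extra digits for the depth step; rounded: -30.4, 3.5).
Then from the ISA sphere: z² = 96.07² − (x + 12.0)² − (y − 80.8)² with x = -30.405, y = 3.500, so z ≈ 53.995 ≈ 54.0 km.
Check against LON (with the unrounded solution): distance 123.22 ≈ 123.22 km. ✓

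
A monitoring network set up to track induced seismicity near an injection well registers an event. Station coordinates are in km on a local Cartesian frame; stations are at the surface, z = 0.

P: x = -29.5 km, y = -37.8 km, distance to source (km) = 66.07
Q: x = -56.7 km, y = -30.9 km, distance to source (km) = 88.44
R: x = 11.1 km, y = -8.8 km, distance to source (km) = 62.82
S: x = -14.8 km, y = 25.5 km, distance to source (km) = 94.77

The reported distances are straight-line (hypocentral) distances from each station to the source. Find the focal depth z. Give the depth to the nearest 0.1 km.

Each station gives a sphere (x−x_i)² + (y−y_i)² + z² = d_i² (stations at z=0).
Subtracting the P sphere from Q and R: z² cancels, leaving linear equations in x and y:
-54.4 x + 13.8 y = -1585.78
81.2 x + 58.0 y = -1679.55
Solving: x ≈ 16.090, y ≈ -51.484 km (keep extra digits for the depth step; rounded: 16.1, -51.5).
Then from the P sphere: z² = 66.07² − (x + 29.5)² − (y + 37.8)² with x = 16.090, y = -51.484, so z ≈ 45.821 ≈ 45.8 km.

z ≈ 45.8 km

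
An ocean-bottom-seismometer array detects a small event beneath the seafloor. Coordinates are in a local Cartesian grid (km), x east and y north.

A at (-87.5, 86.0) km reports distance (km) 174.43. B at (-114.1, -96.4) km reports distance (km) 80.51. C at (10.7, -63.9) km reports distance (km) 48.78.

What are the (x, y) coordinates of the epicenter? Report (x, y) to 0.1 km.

(-35.2, -80.4)

Circle about each station: (x + 87.5)² + (y − 86.0)² = 174.43²; (x + 114.1)² + (y + 96.4)² = 80.51²; (x − 10.7)² + (y + 63.9)² = 48.78².
Subtracting the A equation from the B and C equations removes the quadratic terms:
-53.2 x − 364.8 y = 31203.48
196.4 x − 299.8 y = 17191.79
Solving the 2×2 system: x ≈ -35.2, y ≈ -80.4 km.
Check against A (with the unrounded x, y): √((x + 87.5)²+(y − 86.0)²) = 174.43 ≈ 174.43 km. ✓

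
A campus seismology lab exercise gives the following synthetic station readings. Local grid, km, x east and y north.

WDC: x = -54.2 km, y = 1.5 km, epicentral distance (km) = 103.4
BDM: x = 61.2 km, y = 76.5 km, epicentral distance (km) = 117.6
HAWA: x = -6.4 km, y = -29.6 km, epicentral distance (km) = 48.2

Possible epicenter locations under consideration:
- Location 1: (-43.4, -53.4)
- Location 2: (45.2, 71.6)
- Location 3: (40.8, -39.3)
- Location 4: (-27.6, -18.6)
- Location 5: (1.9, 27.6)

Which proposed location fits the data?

For each candidate, compare |candidate − station| to the reported distance:
Location 1: residuals WDC 47.4, BDM 49.2, HAWA 4.2 → max 49.2 km
Location 2: residuals WDC 18.2, BDM 100.9, HAWA 65.4 → max 100.9 km
Location 3: residuals WDC 0.0, BDM 0.0, HAWA 0.0 → max 0.0 km
Location 4: residuals WDC 70.1, BDM 12.5, HAWA 24.3 → max 70.1 km
Location 5: residuals WDC 41.5, BDM 40.7, HAWA 9.6 → max 41.5 km
Only Location 3 has all residuals ≈ 0.

Location 3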